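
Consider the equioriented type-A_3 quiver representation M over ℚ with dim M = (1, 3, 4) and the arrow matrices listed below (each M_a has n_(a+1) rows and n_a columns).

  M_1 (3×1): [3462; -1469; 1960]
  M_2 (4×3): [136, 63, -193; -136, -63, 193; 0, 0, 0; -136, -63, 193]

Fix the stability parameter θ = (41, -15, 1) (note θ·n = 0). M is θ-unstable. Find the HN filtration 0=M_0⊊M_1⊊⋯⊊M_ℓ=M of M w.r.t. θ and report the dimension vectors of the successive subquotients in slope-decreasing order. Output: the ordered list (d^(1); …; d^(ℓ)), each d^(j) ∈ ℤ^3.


Via rank(M_{q-1}∘⋯∘M_p): M ≅ I[1,3], I[2,2]^2, I[3,3]^3.
μ_θ-semistable layers: μ^(1)=9; μ^(2)=1; μ^(3)=-15

((1, 1, 1); (0, 0, 3); (0, 2, 0))


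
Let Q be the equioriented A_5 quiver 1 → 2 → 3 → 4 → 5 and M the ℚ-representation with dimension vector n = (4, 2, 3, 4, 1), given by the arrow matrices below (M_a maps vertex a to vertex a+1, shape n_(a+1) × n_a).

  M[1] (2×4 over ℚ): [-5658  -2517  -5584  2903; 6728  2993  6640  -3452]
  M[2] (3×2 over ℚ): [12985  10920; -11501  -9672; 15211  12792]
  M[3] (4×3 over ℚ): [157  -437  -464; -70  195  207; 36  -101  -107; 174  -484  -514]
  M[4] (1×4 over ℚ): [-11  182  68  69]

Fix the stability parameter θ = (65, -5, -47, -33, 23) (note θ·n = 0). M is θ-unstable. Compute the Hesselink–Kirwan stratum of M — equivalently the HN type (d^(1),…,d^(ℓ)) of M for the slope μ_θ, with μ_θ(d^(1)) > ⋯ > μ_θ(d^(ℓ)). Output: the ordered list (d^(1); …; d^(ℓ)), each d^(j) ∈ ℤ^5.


Interval decomposition of M: I[1,1]^2, I[1,2], I[1,5], I[3,3], I[3,4], I[4,4]^2.
HN type (ℓ=6): μ^(1)=65; μ^(2)=30; μ^(3)=23; μ^(4)=-5; μ^(5)=-33; μ^(6)=-47

((2, 0, 0, 0, 0); (1, 1, 0, 0, 0); (0, 0, 0, 0, 1); (1, 1, 1, 1, 0); (0, 0, 0, 3, 0); (0, 0, 2, 0, 0))


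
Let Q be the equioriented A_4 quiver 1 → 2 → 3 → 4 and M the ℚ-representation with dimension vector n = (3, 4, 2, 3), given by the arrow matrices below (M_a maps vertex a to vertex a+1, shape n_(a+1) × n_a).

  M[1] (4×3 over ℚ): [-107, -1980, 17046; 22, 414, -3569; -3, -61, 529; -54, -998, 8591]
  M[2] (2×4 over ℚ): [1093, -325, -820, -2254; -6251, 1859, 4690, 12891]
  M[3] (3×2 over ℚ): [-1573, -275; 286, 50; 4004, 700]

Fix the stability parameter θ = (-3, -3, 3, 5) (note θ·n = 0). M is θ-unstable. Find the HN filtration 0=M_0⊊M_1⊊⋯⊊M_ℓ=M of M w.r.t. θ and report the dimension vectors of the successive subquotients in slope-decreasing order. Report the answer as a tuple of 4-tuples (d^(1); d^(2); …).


Interval decomposition of M: I[1,2], I[1,3], I[1,4], I[2,2], I[4,4]^2.
HN type (ℓ=3): μ^(1)=5; μ^(2)=3; μ^(3)=-3

((0, 0, 0, 3); (0, 0, 2, 0); (3, 4, 0, 0))


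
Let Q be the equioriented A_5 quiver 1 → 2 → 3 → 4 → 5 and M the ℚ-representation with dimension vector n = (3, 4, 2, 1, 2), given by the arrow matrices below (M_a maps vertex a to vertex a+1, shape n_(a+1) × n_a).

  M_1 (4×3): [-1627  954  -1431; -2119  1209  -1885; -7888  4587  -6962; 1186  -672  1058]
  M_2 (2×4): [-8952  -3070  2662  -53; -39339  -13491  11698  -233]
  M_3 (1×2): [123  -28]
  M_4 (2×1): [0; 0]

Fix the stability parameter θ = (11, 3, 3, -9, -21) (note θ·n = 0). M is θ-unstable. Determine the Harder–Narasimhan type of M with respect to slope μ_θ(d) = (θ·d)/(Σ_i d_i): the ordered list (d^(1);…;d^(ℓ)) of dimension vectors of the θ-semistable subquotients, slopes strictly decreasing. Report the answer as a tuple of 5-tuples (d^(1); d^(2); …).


Interval decomposition of M: I[1,1], I[1,2], I[1,3], I[2,2], I[2,4], I[5,5]^2.
HN type (ℓ=6): μ^(1)=11; μ^(2)=7; μ^(3)=17/3; μ^(4)=3; μ^(5)=-1; μ^(6)=-21

((1, 0, 0, 0, 0); (1, 1, 0, 0, 0); (1, 1, 1, 0, 0); (0, 1, 0, 0, 0); (0, 1, 1, 1, 0); (0, 0, 0, 0, 2))


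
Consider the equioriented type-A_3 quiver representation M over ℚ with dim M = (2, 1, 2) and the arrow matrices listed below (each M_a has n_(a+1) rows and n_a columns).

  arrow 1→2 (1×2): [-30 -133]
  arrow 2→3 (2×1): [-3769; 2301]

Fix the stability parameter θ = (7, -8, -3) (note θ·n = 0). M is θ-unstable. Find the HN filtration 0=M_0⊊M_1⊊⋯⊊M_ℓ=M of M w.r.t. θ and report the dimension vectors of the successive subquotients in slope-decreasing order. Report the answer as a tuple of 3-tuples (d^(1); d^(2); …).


Interval decomposition of M: I[1,1], I[1,3], I[3,3].
HN type (ℓ=3): μ^(1)=7; μ^(2)=-4/3; μ^(3)=-3

((1, 0, 0); (1, 1, 1); (0, 0, 1))


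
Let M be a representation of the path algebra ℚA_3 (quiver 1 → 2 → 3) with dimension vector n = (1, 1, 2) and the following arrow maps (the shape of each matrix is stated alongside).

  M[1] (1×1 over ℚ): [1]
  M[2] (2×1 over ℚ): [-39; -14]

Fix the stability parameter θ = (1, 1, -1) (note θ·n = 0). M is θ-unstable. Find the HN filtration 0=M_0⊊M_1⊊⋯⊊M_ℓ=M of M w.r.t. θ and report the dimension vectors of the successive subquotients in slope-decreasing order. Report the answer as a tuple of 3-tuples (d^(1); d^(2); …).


Barcode: M ≅ I[1,3], I[3,3]. HN layers by μ_θ (2 steps, strictly decreasing):
  μ^(1)=1/3; μ^(2)=-1

((1, 1, 1); (0, 0, 1))


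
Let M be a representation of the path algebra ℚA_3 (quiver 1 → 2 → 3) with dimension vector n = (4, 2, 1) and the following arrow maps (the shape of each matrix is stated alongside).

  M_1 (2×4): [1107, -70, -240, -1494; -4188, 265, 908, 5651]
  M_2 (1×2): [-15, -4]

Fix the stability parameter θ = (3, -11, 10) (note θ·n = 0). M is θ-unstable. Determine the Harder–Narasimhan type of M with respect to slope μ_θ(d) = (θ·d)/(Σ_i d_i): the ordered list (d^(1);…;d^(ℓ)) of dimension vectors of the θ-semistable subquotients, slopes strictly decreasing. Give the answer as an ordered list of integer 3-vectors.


Via rank(M_{q-1}∘⋯∘M_p): M ≅ I[1,1]^2, I[1,2], I[1,3].
μ_θ-semistable layers: μ^(1)=10; μ^(2)=3; μ^(3)=-4

((0, 0, 1); (2, 0, 0); (2, 2, 0))


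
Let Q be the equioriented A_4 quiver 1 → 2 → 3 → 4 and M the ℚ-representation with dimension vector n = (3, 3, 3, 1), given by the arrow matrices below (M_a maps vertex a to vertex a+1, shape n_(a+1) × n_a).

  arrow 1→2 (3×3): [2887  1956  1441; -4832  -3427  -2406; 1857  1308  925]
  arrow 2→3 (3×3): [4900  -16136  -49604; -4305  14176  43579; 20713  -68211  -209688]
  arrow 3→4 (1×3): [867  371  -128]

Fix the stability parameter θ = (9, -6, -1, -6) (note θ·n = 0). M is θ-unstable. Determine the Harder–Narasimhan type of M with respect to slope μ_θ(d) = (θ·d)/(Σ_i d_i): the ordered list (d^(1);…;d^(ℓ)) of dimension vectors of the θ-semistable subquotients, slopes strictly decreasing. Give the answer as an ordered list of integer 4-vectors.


Interval decomposition of M: I[1,2], I[1,3], I[1,4], I[3,3].
HN type (ℓ=3): μ^(1)=3/2; μ^(2)=2/3; μ^(3)=-1

((1, 1, 0, 0); (1, 1, 1, 0); (1, 1, 2, 1))


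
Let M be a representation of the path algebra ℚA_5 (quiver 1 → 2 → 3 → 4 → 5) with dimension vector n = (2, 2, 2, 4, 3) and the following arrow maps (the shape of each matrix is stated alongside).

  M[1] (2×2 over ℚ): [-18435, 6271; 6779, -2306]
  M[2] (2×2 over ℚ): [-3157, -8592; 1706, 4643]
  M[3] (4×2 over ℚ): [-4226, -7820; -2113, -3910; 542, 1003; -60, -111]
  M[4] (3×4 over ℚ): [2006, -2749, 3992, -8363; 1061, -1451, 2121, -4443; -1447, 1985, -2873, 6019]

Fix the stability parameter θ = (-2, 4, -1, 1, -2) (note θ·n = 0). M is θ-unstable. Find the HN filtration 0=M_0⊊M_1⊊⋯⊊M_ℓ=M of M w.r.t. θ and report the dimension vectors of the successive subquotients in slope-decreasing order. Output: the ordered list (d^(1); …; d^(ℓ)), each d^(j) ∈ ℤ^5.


Via rank(M_{q-1}∘⋯∘M_p): M ≅ I[1,5]^2, I[4,4], I[4,5].
μ_θ-semistable layers: μ^(1)=1; μ^(2)=1/2; μ^(3)=-1/2; μ^(4)=-2

((0, 0, 0, 1, 0); (0, 2, 2, 2, 2); (0, 0, 0, 1, 1); (2, 0, 0, 0, 0))


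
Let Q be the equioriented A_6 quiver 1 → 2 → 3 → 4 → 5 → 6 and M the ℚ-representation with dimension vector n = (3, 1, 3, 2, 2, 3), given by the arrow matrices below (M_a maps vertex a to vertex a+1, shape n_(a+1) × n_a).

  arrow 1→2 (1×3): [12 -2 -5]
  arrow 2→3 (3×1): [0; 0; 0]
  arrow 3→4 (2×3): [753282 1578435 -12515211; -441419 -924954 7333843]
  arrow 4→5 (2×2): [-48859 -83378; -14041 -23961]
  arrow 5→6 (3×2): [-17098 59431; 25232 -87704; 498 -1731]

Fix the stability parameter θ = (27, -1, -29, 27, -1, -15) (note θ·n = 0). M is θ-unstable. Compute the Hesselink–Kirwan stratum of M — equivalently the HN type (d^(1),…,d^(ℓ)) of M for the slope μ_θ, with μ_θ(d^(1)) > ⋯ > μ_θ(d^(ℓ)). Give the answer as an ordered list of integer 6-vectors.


Via rank(M_{q-1}∘⋯∘M_p): M ≅ I[1,1]^2, I[1,2], I[3,3], I[3,5], I[3,6], I[6,6]^2.
μ_θ-semistable layers: μ^(1)=27; μ^(2)=13; μ^(3)=11/3; μ^(4)=-15; μ^(5)=-29

((2, 0, 0, 0, 0, 0); (1, 1, 0, 1, 1, 0); (0, 0, 0, 1, 1, 1); (0, 0, 0, 0, 0, 2); (0, 0, 3, 0, 0, 0))


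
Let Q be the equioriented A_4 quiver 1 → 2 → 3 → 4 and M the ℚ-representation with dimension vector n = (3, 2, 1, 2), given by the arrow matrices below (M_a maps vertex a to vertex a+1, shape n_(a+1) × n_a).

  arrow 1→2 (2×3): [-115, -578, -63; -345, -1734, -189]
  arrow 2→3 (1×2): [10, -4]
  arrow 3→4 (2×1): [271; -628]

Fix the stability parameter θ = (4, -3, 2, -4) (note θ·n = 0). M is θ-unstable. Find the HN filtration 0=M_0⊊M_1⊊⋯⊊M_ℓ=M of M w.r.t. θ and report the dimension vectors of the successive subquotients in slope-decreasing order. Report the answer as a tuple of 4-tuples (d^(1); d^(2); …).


Barcode: M ≅ I[1,1]^2, I[1,4], I[2,2], I[4,4]. HN layers by μ_θ (4 steps, strictly decreasing):
  μ^(1)=4; μ^(2)=-1/4; μ^(3)=-3; μ^(4)=-4

((2, 0, 0, 0); (1, 1, 1, 1); (0, 1, 0, 0); (0, 0, 0, 1))


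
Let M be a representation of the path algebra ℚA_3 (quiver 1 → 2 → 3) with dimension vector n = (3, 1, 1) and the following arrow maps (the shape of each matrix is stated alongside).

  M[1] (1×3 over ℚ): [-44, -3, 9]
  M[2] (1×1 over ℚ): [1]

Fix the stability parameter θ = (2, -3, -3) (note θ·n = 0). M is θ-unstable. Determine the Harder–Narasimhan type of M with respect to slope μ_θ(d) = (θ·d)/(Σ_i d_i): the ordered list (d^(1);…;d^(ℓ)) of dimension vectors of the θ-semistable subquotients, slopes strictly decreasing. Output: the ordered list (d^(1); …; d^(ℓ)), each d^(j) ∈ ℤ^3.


Via rank(M_{q-1}∘⋯∘M_p): M ≅ I[1,1]^2, I[1,3].
μ_θ-semistable layers: μ^(1)=2; μ^(2)=-4/3

((2, 0, 0); (1, 1, 1))


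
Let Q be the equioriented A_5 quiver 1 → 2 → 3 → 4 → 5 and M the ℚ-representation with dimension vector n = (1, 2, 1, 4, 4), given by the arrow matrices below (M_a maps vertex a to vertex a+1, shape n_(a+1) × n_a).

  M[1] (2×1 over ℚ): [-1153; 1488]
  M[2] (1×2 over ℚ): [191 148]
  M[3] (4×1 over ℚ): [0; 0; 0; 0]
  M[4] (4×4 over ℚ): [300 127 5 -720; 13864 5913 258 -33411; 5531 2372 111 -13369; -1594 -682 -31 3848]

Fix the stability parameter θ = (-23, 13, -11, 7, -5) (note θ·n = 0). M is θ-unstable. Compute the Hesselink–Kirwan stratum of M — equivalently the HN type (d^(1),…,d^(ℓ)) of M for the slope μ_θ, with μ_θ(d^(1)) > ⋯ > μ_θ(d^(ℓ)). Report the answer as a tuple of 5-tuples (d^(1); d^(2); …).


Via rank(M_{q-1}∘⋯∘M_p): M ≅ I[1,3], I[2,2], I[4,5]^4.
μ_θ-semistable layers: μ^(1)=13; μ^(2)=1; μ^(3)=-23

((0, 1, 0, 0, 0); (0, 1, 1, 4, 4); (1, 0, 0, 0, 0))


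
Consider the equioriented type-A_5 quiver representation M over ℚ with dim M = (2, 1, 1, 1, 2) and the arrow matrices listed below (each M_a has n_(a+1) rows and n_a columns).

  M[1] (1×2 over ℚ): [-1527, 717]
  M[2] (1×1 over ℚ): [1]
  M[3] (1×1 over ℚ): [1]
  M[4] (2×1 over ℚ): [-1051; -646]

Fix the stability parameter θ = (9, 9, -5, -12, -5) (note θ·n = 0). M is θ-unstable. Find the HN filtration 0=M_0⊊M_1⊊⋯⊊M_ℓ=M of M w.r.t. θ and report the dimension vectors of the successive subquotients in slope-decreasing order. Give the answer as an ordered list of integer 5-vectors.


Via rank(M_{q-1}∘⋯∘M_p): M ≅ I[1,1], I[1,5], I[5,5].
μ_θ-semistable layers: μ^(1)=9; μ^(2)=-4/5; μ^(3)=-5

((1, 0, 0, 0, 0); (1, 1, 1, 1, 1); (0, 0, 0, 0, 1))


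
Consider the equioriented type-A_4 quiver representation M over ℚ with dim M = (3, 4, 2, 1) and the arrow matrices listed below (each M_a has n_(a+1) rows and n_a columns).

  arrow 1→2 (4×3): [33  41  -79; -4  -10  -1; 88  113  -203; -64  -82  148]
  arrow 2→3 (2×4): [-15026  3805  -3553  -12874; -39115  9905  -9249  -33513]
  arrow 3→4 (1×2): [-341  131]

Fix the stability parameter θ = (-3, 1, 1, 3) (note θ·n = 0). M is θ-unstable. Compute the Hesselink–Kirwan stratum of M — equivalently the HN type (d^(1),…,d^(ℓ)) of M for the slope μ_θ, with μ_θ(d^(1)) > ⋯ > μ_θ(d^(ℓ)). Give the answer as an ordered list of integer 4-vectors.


Interval decomposition of M: I[1,2], I[1,3], I[1,4], I[2,2].
HN type (ℓ=3): μ^(1)=3; μ^(2)=1; μ^(3)=-3

((0, 0, 0, 1); (0, 4, 2, 0); (3, 0, 0, 0))


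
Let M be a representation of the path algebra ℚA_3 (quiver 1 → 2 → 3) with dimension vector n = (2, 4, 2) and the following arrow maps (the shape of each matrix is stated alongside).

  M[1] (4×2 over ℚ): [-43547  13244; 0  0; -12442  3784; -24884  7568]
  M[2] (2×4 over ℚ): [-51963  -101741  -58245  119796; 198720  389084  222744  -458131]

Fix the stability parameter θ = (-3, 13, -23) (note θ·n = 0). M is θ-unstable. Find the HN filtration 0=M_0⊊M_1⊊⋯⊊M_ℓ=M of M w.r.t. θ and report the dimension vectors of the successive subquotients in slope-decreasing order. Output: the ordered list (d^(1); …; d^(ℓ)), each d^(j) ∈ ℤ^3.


Via rank(M_{q-1}∘⋯∘M_p): M ≅ I[1,1], I[1,3], I[2,2]^2, I[2,3].
μ_θ-semistable layers: μ^(1)=13; μ^(2)=-3; μ^(3)=-13/3; μ^(4)=-5

((0, 2, 0); (1, 0, 0); (1, 1, 1); (0, 1, 1))


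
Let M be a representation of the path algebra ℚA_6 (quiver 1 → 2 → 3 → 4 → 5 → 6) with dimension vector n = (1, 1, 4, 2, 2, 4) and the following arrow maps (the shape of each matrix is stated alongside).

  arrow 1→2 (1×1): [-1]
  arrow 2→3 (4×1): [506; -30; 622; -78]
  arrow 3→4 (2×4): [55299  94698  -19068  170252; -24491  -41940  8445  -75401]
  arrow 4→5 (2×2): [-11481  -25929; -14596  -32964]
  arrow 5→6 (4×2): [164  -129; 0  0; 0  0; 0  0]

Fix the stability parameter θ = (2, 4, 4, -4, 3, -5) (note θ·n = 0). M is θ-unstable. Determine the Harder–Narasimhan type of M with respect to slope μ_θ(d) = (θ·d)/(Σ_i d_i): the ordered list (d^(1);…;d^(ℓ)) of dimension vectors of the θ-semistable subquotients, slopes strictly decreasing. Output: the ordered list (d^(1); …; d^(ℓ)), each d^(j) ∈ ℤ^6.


Barcode: M ≅ I[1,4], I[3,3]^2, I[3,5], I[5,6], I[6,6]^3. HN layers by μ_θ (6 steps, strictly decreasing):
  μ^(1)=4; μ^(2)=3; μ^(3)=3/2; μ^(4)=0; μ^(5)=-1; μ^(6)=-5

((0, 0, 2, 0, 0, 0); (0, 0, 0, 0, 1, 0); (1, 1, 1, 1, 0, 0); (0, 0, 1, 1, 0, 0); (0, 0, 0, 0, 1, 1); (0, 0, 0, 0, 0, 3))


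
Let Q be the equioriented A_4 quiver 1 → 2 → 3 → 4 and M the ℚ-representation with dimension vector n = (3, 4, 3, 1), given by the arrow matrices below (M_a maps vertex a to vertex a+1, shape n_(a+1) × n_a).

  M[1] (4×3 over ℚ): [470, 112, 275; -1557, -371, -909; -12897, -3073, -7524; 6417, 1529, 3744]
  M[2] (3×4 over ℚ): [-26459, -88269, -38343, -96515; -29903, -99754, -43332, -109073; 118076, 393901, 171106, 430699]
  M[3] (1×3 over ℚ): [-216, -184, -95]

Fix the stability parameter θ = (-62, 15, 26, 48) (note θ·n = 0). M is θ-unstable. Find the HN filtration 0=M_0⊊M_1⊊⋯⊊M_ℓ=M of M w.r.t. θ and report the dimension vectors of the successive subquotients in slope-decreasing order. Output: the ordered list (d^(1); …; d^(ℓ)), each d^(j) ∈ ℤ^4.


Barcode: M ≅ I[1,1], I[1,3], I[1,4], I[2,2], I[2,3]. HN layers by μ_θ (4 steps, strictly decreasing):
  μ^(1)=48; μ^(2)=26; μ^(3)=15; μ^(4)=-62

((0, 0, 0, 1); (0, 0, 3, 0); (0, 4, 0, 0); (3, 0, 0, 0))


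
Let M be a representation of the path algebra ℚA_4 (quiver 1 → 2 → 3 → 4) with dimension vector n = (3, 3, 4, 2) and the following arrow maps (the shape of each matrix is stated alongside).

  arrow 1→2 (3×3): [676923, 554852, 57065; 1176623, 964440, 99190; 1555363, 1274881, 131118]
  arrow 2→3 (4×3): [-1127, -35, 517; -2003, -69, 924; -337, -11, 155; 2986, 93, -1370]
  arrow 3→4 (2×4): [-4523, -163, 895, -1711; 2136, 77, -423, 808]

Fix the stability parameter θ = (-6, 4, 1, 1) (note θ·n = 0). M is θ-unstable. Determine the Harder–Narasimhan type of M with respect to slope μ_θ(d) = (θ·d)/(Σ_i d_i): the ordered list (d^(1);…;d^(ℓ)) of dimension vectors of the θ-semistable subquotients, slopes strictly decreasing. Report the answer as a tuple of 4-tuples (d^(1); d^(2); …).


Barcode: M ≅ I[1,3], I[1,4]^2, I[3,3]. HN layers by μ_θ (4 steps, strictly decreasing):
  μ^(1)=5/2; μ^(2)=2; μ^(3)=1; μ^(4)=-6

((0, 1, 1, 0); (0, 2, 2, 2); (0, 0, 1, 0); (3, 0, 0, 0))


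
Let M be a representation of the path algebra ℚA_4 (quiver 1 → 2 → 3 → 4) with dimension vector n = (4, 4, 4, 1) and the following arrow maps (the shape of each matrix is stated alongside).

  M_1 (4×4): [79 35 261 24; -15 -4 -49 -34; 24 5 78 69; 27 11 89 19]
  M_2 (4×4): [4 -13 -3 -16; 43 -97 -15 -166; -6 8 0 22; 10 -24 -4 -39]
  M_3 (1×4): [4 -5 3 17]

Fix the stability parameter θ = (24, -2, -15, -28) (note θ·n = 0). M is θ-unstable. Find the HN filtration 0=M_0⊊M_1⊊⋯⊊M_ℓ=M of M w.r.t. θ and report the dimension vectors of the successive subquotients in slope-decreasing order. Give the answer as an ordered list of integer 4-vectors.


Barcode: M ≅ I[1,2], I[1,3]^2, I[1,4], I[3,3]. HN layers by μ_θ (4 steps, strictly decreasing):
  μ^(1)=11; μ^(2)=7/3; μ^(3)=-21/4; μ^(4)=-15

((1, 1, 0, 0); (2, 2, 2, 0); (1, 1, 1, 1); (0, 0, 1, 0))


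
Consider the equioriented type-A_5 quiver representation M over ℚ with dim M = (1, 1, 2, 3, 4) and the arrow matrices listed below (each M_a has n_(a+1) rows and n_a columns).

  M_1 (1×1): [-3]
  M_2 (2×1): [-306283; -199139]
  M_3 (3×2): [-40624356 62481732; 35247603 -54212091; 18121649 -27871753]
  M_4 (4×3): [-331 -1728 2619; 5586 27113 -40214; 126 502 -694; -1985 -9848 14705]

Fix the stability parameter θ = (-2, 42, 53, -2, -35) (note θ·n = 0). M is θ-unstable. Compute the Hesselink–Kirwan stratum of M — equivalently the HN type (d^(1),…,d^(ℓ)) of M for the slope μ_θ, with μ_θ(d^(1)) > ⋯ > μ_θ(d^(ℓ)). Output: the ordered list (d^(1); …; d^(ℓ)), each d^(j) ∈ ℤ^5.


Via rank(M_{q-1}∘⋯∘M_p): M ≅ I[1,3], I[3,5], I[4,4], I[4,5], I[5,5]^2.
μ_θ-semistable layers: μ^(1)=53; μ^(2)=42; μ^(3)=16/3; μ^(4)=-2; μ^(5)=-37/2; μ^(6)=-35

((0, 0, 1, 0, 0); (0, 1, 0, 0, 0); (0, 0, 1, 1, 1); (1, 0, 0, 1, 0); (0, 0, 0, 1, 1); (0, 0, 0, 0, 2))


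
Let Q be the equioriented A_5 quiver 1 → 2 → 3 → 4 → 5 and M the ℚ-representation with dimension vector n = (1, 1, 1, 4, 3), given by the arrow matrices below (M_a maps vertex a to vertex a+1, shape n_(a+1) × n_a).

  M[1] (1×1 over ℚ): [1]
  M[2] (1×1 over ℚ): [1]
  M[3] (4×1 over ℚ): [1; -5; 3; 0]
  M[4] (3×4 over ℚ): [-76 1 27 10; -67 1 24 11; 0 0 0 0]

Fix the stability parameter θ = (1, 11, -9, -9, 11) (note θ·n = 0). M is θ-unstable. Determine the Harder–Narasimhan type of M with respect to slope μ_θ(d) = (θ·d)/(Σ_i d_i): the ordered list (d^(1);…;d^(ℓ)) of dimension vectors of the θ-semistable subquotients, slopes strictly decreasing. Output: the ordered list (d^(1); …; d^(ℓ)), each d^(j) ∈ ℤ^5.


Barcode: M ≅ I[1,4], I[4,4], I[4,5]^2, I[5,5]. HN layers by μ_θ (3 steps, strictly decreasing):
  μ^(1)=11; μ^(2)=-3/2; μ^(3)=-9

((0, 0, 0, 0, 3); (1, 1, 1, 1, 0); (0, 0, 0, 3, 0))


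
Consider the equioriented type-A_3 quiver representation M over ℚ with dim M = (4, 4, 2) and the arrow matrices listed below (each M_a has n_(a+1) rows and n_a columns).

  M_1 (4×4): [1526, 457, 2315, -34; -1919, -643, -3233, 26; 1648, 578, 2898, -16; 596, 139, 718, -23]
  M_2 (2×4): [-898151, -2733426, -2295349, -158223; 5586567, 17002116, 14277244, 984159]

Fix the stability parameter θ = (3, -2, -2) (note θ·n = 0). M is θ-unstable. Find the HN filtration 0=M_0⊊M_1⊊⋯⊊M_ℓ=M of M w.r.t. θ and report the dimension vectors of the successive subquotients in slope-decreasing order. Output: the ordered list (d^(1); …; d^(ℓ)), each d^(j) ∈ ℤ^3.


Barcode: M ≅ I[1,1], I[1,2], I[1,3]^2, I[2,2]. HN layers by μ_θ (4 steps, strictly decreasing):
  μ^(1)=3; μ^(2)=1/2; μ^(3)=-1/3; μ^(4)=-2

((1, 0, 0); (1, 1, 0); (2, 2, 2); (0, 1, 0))


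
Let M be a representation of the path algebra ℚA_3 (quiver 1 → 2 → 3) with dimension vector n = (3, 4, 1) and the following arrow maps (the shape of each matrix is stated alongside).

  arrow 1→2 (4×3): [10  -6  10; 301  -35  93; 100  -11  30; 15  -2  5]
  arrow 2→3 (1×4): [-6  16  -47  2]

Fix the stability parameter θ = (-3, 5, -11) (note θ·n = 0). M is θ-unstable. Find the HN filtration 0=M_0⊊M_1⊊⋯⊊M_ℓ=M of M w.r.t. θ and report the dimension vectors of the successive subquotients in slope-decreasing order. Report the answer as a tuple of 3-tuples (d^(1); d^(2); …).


Via rank(M_{q-1}∘⋯∘M_p): M ≅ I[1,1], I[1,2], I[1,3], I[2,2]^2.
μ_θ-semistable layers: μ^(1)=5; μ^(2)=-3

((0, 3, 0); (3, 1, 1))


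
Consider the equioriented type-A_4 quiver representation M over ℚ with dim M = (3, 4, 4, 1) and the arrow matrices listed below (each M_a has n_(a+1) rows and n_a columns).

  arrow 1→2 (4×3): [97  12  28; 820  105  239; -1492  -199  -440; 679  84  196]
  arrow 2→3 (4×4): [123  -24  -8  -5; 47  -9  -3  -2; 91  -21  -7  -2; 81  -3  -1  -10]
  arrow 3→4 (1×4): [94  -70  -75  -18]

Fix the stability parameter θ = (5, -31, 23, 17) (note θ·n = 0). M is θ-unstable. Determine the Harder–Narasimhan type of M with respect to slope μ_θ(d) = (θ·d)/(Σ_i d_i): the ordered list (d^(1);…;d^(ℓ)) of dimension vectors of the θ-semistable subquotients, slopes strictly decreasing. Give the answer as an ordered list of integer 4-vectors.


Barcode: M ≅ I[1,2]^2, I[1,4], I[2,3], I[3,3]^2. HN layers by μ_θ (4 steps, strictly decreasing):
  μ^(1)=23; μ^(2)=20; μ^(3)=-13; μ^(4)=-31

((0, 0, 3, 0); (0, 0, 1, 1); (3, 3, 0, 0); (0, 1, 0, 0))


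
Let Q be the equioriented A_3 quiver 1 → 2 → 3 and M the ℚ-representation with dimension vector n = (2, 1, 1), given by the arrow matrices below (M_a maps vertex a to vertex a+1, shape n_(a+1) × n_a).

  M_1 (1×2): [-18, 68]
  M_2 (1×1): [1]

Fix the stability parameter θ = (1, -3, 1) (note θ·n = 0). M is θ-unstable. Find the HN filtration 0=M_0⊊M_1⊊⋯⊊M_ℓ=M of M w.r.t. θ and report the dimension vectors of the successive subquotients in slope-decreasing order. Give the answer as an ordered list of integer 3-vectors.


Via rank(M_{q-1}∘⋯∘M_p): M ≅ I[1,1], I[1,3].
μ_θ-semistable layers: μ^(1)=1; μ^(2)=-1

((1, 0, 1); (1, 1, 0))


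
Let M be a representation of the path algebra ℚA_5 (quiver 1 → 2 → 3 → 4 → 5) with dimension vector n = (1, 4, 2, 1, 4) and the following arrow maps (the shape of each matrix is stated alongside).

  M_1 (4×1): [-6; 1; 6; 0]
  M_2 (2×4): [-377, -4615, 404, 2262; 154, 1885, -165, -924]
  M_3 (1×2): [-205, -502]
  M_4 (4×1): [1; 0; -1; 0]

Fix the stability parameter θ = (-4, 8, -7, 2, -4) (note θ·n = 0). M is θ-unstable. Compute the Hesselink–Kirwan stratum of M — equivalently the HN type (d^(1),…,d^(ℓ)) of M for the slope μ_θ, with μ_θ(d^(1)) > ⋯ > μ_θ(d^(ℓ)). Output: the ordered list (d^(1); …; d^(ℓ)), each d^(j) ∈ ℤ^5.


Interval decomposition of M: I[1,5], I[2,2]^2, I[2,3], I[5,5]^3.
HN type (ℓ=4): μ^(1)=8; μ^(2)=1/2; μ^(3)=-1/4; μ^(4)=-4

((0, 2, 0, 0, 0); (0, 1, 1, 0, 0); (0, 1, 1, 1, 1); (1, 0, 0, 0, 3))


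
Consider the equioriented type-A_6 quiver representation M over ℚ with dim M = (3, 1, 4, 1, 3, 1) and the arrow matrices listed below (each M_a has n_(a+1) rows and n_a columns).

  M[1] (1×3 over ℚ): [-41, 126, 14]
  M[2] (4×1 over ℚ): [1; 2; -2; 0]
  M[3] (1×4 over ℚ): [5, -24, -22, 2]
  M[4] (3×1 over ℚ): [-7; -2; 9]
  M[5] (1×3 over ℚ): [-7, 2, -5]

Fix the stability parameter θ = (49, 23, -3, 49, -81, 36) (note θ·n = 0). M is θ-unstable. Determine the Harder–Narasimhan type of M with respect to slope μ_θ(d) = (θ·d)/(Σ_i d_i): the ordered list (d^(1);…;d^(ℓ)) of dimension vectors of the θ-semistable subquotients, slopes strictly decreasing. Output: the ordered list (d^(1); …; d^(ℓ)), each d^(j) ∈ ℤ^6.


Via rank(M_{q-1}∘⋯∘M_p): M ≅ I[1,1]^2, I[1,5], I[3,3]^3, I[5,5], I[5,6].
μ_θ-semistable layers: μ^(1)=49; μ^(2)=36; μ^(3)=37/5; μ^(4)=-3; μ^(5)=-81

((2, 0, 0, 0, 0, 0); (0, 0, 0, 0, 0, 1); (1, 1, 1, 1, 1, 0); (0, 0, 3, 0, 0, 0); (0, 0, 0, 0, 2, 0))


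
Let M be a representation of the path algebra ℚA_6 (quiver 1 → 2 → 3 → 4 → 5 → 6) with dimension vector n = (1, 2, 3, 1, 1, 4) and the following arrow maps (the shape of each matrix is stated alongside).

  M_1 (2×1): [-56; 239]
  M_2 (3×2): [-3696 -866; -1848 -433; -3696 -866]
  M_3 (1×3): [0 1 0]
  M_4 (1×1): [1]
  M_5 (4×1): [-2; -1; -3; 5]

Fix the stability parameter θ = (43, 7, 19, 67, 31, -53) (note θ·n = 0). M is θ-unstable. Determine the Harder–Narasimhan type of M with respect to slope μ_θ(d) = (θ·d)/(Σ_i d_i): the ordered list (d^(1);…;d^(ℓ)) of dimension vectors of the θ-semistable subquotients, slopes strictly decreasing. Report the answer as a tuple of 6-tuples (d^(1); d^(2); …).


Interval decomposition of M: I[1,6], I[2,2], I[3,3]^2, I[6,6]^3.
HN type (ℓ=3): μ^(1)=19; μ^(2)=7; μ^(3)=-53

((1, 1, 3, 1, 1, 1); (0, 1, 0, 0, 0, 0); (0, 0, 0, 0, 0, 3))


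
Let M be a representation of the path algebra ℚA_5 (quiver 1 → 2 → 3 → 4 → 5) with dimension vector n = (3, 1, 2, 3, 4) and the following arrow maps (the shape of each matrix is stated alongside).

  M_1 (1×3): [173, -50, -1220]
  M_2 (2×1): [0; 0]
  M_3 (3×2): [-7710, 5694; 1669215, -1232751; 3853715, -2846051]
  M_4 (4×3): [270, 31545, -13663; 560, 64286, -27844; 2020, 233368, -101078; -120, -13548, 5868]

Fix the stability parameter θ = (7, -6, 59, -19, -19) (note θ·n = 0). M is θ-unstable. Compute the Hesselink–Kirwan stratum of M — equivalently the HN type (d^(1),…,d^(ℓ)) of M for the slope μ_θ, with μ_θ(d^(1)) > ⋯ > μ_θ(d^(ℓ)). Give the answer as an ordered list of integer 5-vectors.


Barcode: M ≅ I[1,1]^2, I[1,2], I[3,3], I[3,5], I[4,4], I[4,5], I[5,5]^2. HN layers by μ_θ (4 steps, strictly decreasing):
  μ^(1)=59; μ^(2)=7; μ^(3)=1/2; μ^(4)=-19

((0, 0, 1, 0, 0); (2, 0, 1, 1, 1); (1, 1, 0, 0, 0); (0, 0, 0, 2, 3))


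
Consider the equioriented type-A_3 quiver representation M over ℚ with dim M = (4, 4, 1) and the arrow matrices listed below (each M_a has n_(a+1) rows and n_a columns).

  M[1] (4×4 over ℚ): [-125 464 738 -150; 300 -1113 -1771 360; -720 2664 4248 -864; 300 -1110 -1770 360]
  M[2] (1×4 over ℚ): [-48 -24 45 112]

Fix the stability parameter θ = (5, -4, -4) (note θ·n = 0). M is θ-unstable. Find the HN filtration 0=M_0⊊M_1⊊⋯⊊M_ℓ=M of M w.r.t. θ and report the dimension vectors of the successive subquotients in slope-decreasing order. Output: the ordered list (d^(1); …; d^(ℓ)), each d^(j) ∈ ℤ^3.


Barcode: M ≅ I[1,1]^2, I[1,2]^2, I[2,2], I[2,3]. HN layers by μ_θ (3 steps, strictly decreasing):
  μ^(1)=5; μ^(2)=1/2; μ^(3)=-4

((2, 0, 0); (2, 2, 0); (0, 2, 1))


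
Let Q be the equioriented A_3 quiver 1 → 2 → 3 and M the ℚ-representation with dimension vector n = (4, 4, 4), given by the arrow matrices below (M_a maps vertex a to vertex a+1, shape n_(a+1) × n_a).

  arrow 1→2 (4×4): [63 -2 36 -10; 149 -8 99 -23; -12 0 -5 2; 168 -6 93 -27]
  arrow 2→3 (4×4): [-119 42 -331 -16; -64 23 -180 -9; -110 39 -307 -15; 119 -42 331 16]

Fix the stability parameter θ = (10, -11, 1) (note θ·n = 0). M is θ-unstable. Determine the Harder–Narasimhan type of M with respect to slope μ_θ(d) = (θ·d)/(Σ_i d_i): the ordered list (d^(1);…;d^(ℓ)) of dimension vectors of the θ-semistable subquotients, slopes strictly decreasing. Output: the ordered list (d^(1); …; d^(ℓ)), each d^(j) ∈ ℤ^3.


Via rank(M_{q-1}∘⋯∘M_p): M ≅ I[1,1], I[1,2], I[1,3]^2, I[2,3], I[3,3].
μ_θ-semistable layers: μ^(1)=10; μ^(2)=1; μ^(3)=-1/2; μ^(4)=-11

((1, 0, 0); (0, 0, 4); (3, 3, 0); (0, 1, 0))


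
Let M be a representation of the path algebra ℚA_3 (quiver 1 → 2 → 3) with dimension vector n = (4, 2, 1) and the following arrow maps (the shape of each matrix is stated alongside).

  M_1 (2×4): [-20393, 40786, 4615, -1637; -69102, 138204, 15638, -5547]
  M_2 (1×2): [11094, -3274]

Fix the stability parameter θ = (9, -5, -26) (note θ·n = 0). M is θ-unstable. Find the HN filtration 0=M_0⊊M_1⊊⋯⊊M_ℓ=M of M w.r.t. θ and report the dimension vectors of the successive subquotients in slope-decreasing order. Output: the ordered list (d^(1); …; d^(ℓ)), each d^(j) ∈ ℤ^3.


Barcode: M ≅ I[1,1]^2, I[1,2], I[1,3]. HN layers by μ_θ (3 steps, strictly decreasing):
  μ^(1)=9; μ^(2)=2; μ^(3)=-22/3

((2, 0, 0); (1, 1, 0); (1, 1, 1))


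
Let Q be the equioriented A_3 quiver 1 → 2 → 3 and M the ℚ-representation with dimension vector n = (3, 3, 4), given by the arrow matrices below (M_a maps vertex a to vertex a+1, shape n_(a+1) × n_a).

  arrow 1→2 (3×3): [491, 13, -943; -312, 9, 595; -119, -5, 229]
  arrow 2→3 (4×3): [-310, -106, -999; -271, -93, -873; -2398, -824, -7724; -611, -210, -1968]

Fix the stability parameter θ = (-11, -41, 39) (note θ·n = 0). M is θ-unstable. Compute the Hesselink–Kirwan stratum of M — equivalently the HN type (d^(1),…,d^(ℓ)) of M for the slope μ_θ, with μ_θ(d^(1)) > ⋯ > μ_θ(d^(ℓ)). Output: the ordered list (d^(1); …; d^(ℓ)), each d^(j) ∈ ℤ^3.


Via rank(M_{q-1}∘⋯∘M_p): M ≅ I[1,3]^3, I[3,3].
μ_θ-semistable layers: μ^(1)=39; μ^(2)=-26

((0, 0, 4); (3, 3, 0))


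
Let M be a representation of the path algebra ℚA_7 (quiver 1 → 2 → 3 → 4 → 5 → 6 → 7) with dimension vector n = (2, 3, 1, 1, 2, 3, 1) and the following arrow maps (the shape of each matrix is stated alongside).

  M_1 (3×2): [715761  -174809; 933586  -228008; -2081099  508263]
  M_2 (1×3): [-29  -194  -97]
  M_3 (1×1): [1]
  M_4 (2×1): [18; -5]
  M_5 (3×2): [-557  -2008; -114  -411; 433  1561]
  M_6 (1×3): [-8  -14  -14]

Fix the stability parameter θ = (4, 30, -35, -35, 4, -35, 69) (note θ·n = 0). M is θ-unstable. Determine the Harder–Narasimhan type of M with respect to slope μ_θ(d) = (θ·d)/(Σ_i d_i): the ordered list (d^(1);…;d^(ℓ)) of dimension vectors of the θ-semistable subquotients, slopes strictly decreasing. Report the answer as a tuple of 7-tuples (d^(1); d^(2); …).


Via rank(M_{q-1}∘⋯∘M_p): M ≅ I[1,2], I[1,6], I[2,2], I[5,7], I[6,6].
μ_θ-semistable layers: μ^(1)=69; μ^(2)=30; μ^(3)=4; μ^(4)=-67/6; μ^(5)=-31/2; μ^(6)=-35

((0, 0, 0, 0, 0, 0, 1); (0, 2, 0, 0, 0, 0, 0); (1, 0, 0, 0, 0, 0, 0); (1, 1, 1, 1, 1, 1, 0); (0, 0, 0, 0, 1, 1, 0); (0, 0, 0, 0, 0, 1, 0))


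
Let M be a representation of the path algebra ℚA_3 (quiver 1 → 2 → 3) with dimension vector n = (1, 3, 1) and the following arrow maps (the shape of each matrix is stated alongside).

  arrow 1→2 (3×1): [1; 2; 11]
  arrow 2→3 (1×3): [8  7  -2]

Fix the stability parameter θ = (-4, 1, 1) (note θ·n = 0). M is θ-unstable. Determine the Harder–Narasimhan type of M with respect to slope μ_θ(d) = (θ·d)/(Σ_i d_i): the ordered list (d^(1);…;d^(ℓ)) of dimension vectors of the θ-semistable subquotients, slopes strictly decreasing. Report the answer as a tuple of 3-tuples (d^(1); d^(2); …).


Via rank(M_{q-1}∘⋯∘M_p): M ≅ I[1,2], I[2,2], I[2,3].
μ_θ-semistable layers: μ^(1)=1; μ^(2)=-4

((0, 3, 1); (1, 0, 0))


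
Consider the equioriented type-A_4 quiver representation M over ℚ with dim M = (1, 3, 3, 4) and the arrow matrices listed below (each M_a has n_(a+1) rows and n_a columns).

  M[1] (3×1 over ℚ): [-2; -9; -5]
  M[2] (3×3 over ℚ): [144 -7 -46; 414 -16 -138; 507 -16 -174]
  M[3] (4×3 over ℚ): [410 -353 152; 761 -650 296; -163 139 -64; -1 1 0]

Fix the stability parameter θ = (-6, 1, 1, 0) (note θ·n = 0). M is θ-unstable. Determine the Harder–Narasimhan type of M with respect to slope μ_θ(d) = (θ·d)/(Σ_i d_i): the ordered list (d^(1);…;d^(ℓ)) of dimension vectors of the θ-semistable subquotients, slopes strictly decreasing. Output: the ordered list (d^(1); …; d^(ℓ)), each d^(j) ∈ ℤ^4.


Interval decomposition of M: I[1,4], I[2,3], I[2,4], I[4,4]^2.
HN type (ℓ=4): μ^(1)=1; μ^(2)=2/3; μ^(3)=0; μ^(4)=-6

((0, 1, 1, 0); (0, 2, 2, 2); (0, 0, 0, 2); (1, 0, 0, 0))


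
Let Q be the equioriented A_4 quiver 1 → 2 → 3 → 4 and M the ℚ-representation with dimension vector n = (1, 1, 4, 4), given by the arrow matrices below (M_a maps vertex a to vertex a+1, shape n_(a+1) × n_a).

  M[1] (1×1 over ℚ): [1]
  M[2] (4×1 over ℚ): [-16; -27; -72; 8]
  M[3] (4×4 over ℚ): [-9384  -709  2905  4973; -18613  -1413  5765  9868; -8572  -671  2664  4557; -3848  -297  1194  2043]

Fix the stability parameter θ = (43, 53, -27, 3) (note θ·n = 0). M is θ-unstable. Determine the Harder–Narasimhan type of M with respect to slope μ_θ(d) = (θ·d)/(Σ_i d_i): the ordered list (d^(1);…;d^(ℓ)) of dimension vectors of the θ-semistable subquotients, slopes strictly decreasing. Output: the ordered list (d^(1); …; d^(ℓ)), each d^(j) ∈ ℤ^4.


Interval decomposition of M: I[1,4], I[3,3], I[3,4]^2, I[4,4].
HN type (ℓ=3): μ^(1)=18; μ^(2)=3; μ^(3)=-27

((1, 1, 1, 1); (0, 0, 0, 3); (0, 0, 3, 0))


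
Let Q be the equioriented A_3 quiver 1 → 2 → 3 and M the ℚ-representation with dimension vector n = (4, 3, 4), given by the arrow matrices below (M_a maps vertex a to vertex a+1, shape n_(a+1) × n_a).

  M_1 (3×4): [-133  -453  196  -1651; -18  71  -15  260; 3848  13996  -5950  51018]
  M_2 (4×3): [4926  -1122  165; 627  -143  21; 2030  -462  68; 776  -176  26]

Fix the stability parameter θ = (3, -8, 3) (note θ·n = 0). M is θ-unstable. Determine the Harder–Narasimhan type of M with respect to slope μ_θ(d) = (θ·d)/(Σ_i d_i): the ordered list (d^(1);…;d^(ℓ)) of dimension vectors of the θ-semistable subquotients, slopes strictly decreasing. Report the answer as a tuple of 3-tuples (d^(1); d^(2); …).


Via rank(M_{q-1}∘⋯∘M_p): M ≅ I[1,1], I[1,2], I[1,3]^2, I[3,3]^2.
μ_θ-semistable layers: μ^(1)=3; μ^(2)=-5/2

((1, 0, 4); (3, 3, 0))


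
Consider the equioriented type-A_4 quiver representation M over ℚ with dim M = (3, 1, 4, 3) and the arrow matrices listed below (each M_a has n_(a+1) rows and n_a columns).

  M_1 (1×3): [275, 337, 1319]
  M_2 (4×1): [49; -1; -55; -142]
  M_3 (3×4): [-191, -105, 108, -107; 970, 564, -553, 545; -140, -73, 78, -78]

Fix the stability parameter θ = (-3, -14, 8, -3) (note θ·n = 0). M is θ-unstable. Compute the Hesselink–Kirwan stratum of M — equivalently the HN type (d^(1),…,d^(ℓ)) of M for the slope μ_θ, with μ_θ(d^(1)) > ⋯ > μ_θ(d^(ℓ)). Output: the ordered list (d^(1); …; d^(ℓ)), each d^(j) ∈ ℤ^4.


Barcode: M ≅ I[1,1]^2, I[1,4], I[3,3], I[3,4]^2. HN layers by μ_θ (4 steps, strictly decreasing):
  μ^(1)=8; μ^(2)=5/2; μ^(3)=-3; μ^(4)=-17/2

((0, 0, 1, 0); (0, 0, 3, 3); (2, 0, 0, 0); (1, 1, 0, 0))


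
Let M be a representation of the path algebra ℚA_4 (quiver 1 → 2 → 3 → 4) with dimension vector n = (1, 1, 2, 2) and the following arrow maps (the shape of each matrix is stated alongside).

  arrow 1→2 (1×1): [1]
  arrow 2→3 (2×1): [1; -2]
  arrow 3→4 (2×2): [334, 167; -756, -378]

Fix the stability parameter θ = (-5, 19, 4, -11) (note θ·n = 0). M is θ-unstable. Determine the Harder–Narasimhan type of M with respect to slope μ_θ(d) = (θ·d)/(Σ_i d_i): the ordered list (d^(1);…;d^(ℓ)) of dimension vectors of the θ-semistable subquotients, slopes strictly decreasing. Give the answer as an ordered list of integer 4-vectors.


Interval decomposition of M: I[1,3], I[3,4], I[4,4].
HN type (ℓ=4): μ^(1)=23/2; μ^(2)=-7/2; μ^(3)=-5; μ^(4)=-11

((0, 1, 1, 0); (0, 0, 1, 1); (1, 0, 0, 0); (0, 0, 0, 1))


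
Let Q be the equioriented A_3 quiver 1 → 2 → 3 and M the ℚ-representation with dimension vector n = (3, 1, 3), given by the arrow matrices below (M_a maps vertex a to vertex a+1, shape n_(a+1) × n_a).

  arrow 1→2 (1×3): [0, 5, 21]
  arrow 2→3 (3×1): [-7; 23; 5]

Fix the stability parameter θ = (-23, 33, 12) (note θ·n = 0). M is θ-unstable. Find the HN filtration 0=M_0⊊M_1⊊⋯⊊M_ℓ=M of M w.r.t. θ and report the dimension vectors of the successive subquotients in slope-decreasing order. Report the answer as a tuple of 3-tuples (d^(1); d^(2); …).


Via rank(M_{q-1}∘⋯∘M_p): M ≅ I[1,1]^2, I[1,3], I[3,3]^2.
μ_θ-semistable layers: μ^(1)=45/2; μ^(2)=12; μ^(3)=-23

((0, 1, 1); (0, 0, 2); (3, 0, 0))


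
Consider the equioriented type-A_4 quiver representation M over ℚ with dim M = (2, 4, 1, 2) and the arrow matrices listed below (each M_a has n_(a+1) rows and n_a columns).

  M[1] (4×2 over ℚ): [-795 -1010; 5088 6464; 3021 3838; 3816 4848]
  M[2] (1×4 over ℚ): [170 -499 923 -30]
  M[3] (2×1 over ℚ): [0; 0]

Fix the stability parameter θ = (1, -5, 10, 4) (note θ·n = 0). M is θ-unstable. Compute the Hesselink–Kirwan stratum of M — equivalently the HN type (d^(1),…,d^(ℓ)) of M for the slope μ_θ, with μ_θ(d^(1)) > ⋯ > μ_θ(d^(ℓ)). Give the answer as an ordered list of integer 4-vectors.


Interval decomposition of M: I[1,1], I[1,3], I[2,2]^3, I[4,4]^2.
HN type (ℓ=5): μ^(1)=10; μ^(2)=4; μ^(3)=1; μ^(4)=-2; μ^(5)=-5

((0, 0, 1, 0); (0, 0, 0, 2); (1, 0, 0, 0); (1, 1, 0, 0); (0, 3, 0, 0))


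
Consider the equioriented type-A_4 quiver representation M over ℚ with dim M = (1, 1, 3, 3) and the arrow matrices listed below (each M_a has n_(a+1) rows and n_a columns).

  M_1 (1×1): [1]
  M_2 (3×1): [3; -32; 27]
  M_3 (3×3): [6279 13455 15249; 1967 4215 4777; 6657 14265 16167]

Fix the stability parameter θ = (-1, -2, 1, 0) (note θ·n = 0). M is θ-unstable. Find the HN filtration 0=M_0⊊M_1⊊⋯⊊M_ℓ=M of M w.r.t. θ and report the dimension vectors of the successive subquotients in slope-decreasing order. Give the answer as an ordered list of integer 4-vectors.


Barcode: M ≅ I[1,3], I[3,3], I[3,4], I[4,4]^2. HN layers by μ_θ (4 steps, strictly decreasing):
  μ^(1)=1; μ^(2)=1/2; μ^(3)=0; μ^(4)=-3/2

((0, 0, 2, 0); (0, 0, 1, 1); (0, 0, 0, 2); (1, 1, 0, 0))


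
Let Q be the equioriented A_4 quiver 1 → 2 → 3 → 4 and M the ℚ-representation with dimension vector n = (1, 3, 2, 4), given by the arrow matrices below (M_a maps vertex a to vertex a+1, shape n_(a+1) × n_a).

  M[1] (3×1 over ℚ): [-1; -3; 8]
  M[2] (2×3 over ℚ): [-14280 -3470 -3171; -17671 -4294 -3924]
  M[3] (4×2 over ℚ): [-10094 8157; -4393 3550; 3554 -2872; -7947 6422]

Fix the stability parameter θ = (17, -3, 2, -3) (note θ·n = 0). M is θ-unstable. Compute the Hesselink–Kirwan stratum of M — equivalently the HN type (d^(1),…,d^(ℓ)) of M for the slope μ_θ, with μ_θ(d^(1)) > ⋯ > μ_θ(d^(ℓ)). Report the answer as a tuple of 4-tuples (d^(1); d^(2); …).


Via rank(M_{q-1}∘⋯∘M_p): M ≅ I[1,4], I[2,2], I[2,4], I[4,4]^2.
μ_θ-semistable layers: μ^(1)=13/4; μ^(2)=-1/2; μ^(3)=-3

((1, 1, 1, 1); (0, 0, 1, 1); (0, 2, 0, 2))


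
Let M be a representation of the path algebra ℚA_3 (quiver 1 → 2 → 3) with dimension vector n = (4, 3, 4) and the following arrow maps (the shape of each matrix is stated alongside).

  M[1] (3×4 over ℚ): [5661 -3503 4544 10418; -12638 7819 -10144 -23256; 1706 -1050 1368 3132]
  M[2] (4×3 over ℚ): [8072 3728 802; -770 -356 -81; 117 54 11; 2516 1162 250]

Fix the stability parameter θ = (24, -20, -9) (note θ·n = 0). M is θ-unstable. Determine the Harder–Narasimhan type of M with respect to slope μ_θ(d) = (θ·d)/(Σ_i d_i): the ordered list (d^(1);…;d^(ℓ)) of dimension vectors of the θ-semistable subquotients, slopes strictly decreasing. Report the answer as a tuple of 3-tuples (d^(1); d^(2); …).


Interval decomposition of M: I[1,1], I[1,3]^3, I[3,3].
HN type (ℓ=3): μ^(1)=24; μ^(2)=-5/3; μ^(3)=-9

((1, 0, 0); (3, 3, 3); (0, 0, 1))
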